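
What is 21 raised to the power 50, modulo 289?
67

Repeated squaring. Binary of 50 = 110010.
21^1 ≡ 21 (mod 289); 21^2 ≡ 152 (mod 289); 21^4 ≡ 273 (mod 289); 21^8 ≡ 256 (mod 289); 21^16 ≡ 222 (mod 289); 21^32 ≡ 154 (mod 289)
21^50 = 21^2 × 21^16 × 21^32 ≡ 67 (mod 289)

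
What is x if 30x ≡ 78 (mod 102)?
x ≡ 6 (mod 17)

gcd(30, 102) = 6, which divides 78, so solutions exist.
Divide through by 6: 5x ≡ 13 (mod 17).
Find 5^(-1) mod 17 by the extended Euclidean algorithm:
17 = 3 × 5 + 2  ⟹  2 = (1)·17 + (-3)·5
5 = 2 × 2 + 1  ⟹  1 = (-2)·17 + (7)·5
So (7)·5 ≡ 1 (mod 17), i.e. 5^(-1) ≡ 7 (mod 17).
x ≡ 7 × 13 = 91 ≡ 6 (mod 17).
Check: 30 × 6 = 180 ≡ 78 (mod 102).
x ≡ 6 (mod 17), giving 6 solutions mod 102.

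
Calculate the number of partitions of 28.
3718

p(n) counts ways to write n as a sum of positive integers (order ignored).
Euler's pentagonal recurrence: p(k) = p(k-1) + p(k-2) - p(k-5) - p(k-7) + p(k-12) + p(k-15) - ... (offsets j(3j∓1)/2, signs ++--, p(0)=1, p(<0)=0).
DP table for k = 0..27: p(0)=1, p(1)=1, p(2)=2, p(3)=3, p(4)=5, p(5)=7, p(6)=11, p(7)=15, p(8)=22, p(9)=30, p(10)=42, p(11)=56, p(12)=77, p(13)=101, p(14)=135, p(15)=176, p(16)=231, p(17)=297, p(18)=385, p(19)=490, p(20)=627, p(21)=792, p(22)=1002, p(23)=1255, p(24)=1575, p(25)=1958, p(26)=2436, p(27)=3010.
Final step: p(28) = p(27) + p(26) - p(23) - p(21) + p(16) + p(13) - p(6) - p(2)
= 3010 + 2436 - 1255 - 792 + 231 + 101 - 11 - 2
= 3718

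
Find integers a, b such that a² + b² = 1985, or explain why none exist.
7² + 44² (a=7, b=44)

Factorization: 1985 = 5 × 397
By Fermat: n is sum of two squares iff every prime p ≡ 3 (mod 4) appears to even power.
All primes ≡ 3 (mod 4) appear to even power.
Search a = 0, 1, 2, … for 1985 - a² a perfect square: first hit at a = 7: 1985 - 49 = 1936 = 44².
1985 = 7² + 44² = 49 + 1936 ✓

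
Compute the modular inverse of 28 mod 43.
20

gcd(28, 43) = 1, so the inverse exists.
Extended Euclidean algorithm on (43, 28):
43 = 1 × 28 + 15  ⟹  15 = (1)·43 + (-1)·28
28 = 1 × 15 + 13  ⟹  13 = (-1)·43 + (2)·28
15 = 1 × 13 + 2  ⟹  2 = (2)·43 + (-3)·28
13 = 6 × 2 + 1  ⟹  1 = (-13)·43 + (20)·28
So (20)·28 ≡ 1 (mod 43), i.e. 28^(-1) ≡ 20 (mod 43).
Check: 28 × 20 = 560 ≡ 1 (mod 43)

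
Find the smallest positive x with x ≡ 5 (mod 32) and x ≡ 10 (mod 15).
325

Using Chinese Remainder Theorem:
M = 32 × 15 = 480
M1 = 15, M2 = 32
y1 = 15^(-1) mod 32 = 15
y2 = 32^(-1) mod 15 = 8
x = (5×15×15 + 10×32×8) mod 480 = 325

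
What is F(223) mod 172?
41

Matrix identity: Q^n = [[F_(n+1), F_n], [F_n, F_(n-1)]] with Q = [[1,1],[1,0]].
n = 223 = 11011111₂. Square-and-multiply, entries mod 172:
Q^1 = [[1,1],[1,0]]
Q^3 = (Q^1)²·Q = [[3,2],[2,1]]
Q^6 = (Q^3)² = [[13,8],[8,5]]
Q^13 = (Q^6)²·Q = [[33,61],[61,144]]
Q^27 = (Q^13)²·Q = [[127,166],[166,133]]
Q^55 = (Q^27)²·Q = [[157,169],[169,160]]
Q^111 = (Q^55)²·Q = [[143,62],[62,81]]
Q^223 = (Q^111)²·Q = [[169,41],[41,128]]
F_223 mod 172 = Q^223[0][1] = 41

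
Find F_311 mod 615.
34

Matrix identity: Q^n = [[F_(n+1), F_n], [F_n, F_(n-1)]] with Q = [[1,1],[1,0]].
n = 311 = 100110111₂. Square-and-multiply, entries mod 615:
Q^1 = [[1,1],[1,0]]
Q^2 = (Q^1)² = [[2,1],[1,1]]
Q^4 = (Q^2)² = [[5,3],[3,2]]
Q^9 = (Q^4)²·Q = [[55,34],[34,21]]
Q^19 = (Q^9)²·Q = [[0,491],[491,124]]
Q^38 = (Q^19)² = [[1,614],[614,2]]
Q^77 = (Q^38)²·Q = [[614,2],[2,612]]
Q^155 = (Q^77)²·Q = [[612,5],[5,607]]
Q^311 = (Q^155)²·Q = [[594,34],[34,560]]
F_311 mod 615 = Q^311[0][1] = 34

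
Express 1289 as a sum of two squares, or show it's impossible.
8² + 35² (a=8, b=35)

Factorization: 1289 = 1289
By Fermat: n is sum of two squares iff every prime p ≡ 3 (mod 4) appears to even power.
All primes ≡ 3 (mod 4) appear to even power.
Search a = 0, 1, 2, … for 1289 - a² a perfect square: first hit at a = 8: 1289 - 64 = 1225 = 35².
1289 = 8² + 35² = 64 + 1225 ✓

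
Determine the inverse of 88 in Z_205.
7

gcd(88, 205) = 1, so the inverse exists.
Extended Euclidean algorithm on (205, 88):
205 = 2 × 88 + 29  ⟹  29 = (1)·205 + (-2)·88
88 = 3 × 29 + 1  ⟹  1 = (-3)·205 + (7)·88
So (7)·88 ≡ 1 (mod 205), i.e. 88^(-1) ≡ 7 (mod 205).
Check: 88 × 7 = 616 ≡ 1 (mod 205)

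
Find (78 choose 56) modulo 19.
0

Using Lucas' theorem:
Write n=78 and k=56 in base 19:
n in base 19: [4, 2]
k in base 19: [2, 18]
C(78,56) mod 19 = ∏ C(n_i, k_i) mod 19
Digit binomials (mod 19): C(4,2) = 6; C(2,18) = 0 (k_i > n_i)
Product: 6 × 0 = 0 ≡ 0 (mod 19)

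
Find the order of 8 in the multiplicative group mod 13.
4

13 is prime, so ord(8) divides φ(13) = 12.
Divisors of 12: 1, 2, 3, 4, 6, 12.
Repeated squaring: 8^1 ≡ 8, 8^2 ≡ 12, 8^4 ≡ 1, 8^8 ≡ 1 (mod 13).
Test 8^d mod 13 for each divisor d in increasing order:
8^1 ≡ 8
8^2 ≡ 12
8^3 = 8^2·8^1 ≡ 5
8^4 ≡ 1  ← first divisor giving 1
The order is 4.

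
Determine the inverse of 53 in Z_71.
67

gcd(53, 71) = 1, so the inverse exists.
Extended Euclidean algorithm on (71, 53):
71 = 1 × 53 + 18  ⟹  18 = (1)·71 + (-1)·53
53 = 2 × 18 + 17  ⟹  17 = (-2)·71 + (3)·53
18 = 1 × 17 + 1  ⟹  1 = (3)·71 + (-4)·53
So (-4)·53 ≡ 1 (mod 71), i.e. 53^(-1) ≡ -4 ≡ 67 (mod 71).
Check: 53 × 67 = 3551 ≡ 1 (mod 71)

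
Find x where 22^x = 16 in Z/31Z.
18

Baby-step giant-step with step n = ⌈√31⌉ = 6.
Baby steps 22^j mod 31 (j:value) for j=0..5: 0:1, 1:22, 2:19, 3:15, 4:20, 5:6.
Giant-step multiplier: 22^(-6) ≡ 22^(30-6) = 22^24 ≡ 4 (mod 31).
Giant steps γ_i = 16·4^i mod 31: γ_0=16, γ_1=2, γ_2=8, γ_3=1 (in table at j=0).
x = i·n + j = 3·6 + 0 = 18.
Check: 22^18 ≡ 16 (mod 31).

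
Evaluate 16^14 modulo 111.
70

Repeated squaring. Binary of 14 = 1110.
16^1 ≡ 16 (mod 111); 16^2 ≡ 34 (mod 111); 16^4 ≡ 46 (mod 111); 16^8 ≡ 7 (mod 111)
16^14 = 16^2 × 16^4 × 16^8 ≡ 70 (mod 111)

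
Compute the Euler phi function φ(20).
8

20 = 2^2 × 5
φ(n) = n × ∏(1 - 1/p) for each prime p dividing n
φ(20) = 20 × (1 - 1/2) × (1 - 1/5) = 8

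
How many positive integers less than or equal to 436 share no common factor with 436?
216

436 = 2^2 × 109
φ(n) = n × ∏(1 - 1/p) for each prime p dividing n
φ(436) = 436 × (1 - 1/2) × (1 - 1/109) = 216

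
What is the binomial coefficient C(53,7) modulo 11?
3

Using Lucas' theorem:
Write n=53 and k=7 in base 11:
n in base 11: [4, 9]
k in base 11: [0, 7]
C(53,7) mod 11 = ∏ C(n_i, k_i) mod 11
Digit binomials (mod 11): C(4,0) = 1; C(9,7) = 36 ≡ 3
Product: 1 × 3 = 3 ≡ 3 (mod 11)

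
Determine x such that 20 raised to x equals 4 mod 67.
4

Baby-step giant-step with step n = ⌈√67⌉ = 9.
Baby steps 20^j mod 67 (j:value) for j=0..8: 0:1, 1:20, 2:65, 3:27, 4:4, 5:13, 6:59, 7:41, 8:16.
h = 4 is already in the table at j=4, so x = 4.
Check: 20^4 ≡ 4 (mod 67).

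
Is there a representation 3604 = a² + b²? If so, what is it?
2² + 60² (a=2, b=60)

Factorization: 3604 = 2^2 × 17 × 53
By Fermat: n is sum of two squares iff every prime p ≡ 3 (mod 4) appears to even power.
All primes ≡ 3 (mod 4) appear to even power.
Search a = 0, 1, 2, … for 3604 - a² a perfect square: first hit at a = 2: 3604 - 4 = 3600 = 60².
3604 = 2² + 60² = 4 + 3600 ✓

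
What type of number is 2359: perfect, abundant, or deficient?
deficient

Proper divisors of 2359: sum = 1 + 7 + 337 = 345
Since 345 < 2359, 2359 is deficient.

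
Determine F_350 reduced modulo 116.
29

Matrix identity: Q^n = [[F_(n+1), F_n], [F_n, F_(n-1)]] with Q = [[1,1],[1,0]].
n = 350 = 101011110₂. Square-and-multiply, entries mod 116:
Q^1 = [[1,1],[1,0]]
Q^2 = (Q^1)² = [[2,1],[1,1]]
Q^5 = (Q^2)²·Q = [[8,5],[5,3]]
Q^10 = (Q^5)² = [[89,55],[55,34]]
Q^21 = (Q^10)²·Q = [[79,42],[42,37]]
Q^43 = (Q^21)²·Q = [[1,1],[1,0]]
Q^87 = (Q^43)²·Q = [[3,2],[2,1]]
Q^175 = (Q^87)²·Q = [[21,13],[13,8]]
Q^350 = (Q^175)² = [[30,29],[29,1]]
F_350 mod 116 = Q^350[0][1] = 29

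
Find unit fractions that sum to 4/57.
1/15 + 1/285

Greedy algorithm:
4/57: ceiling(57/4) = 15, use 1/15
1/285: ceiling(285/1) = 285, use 1/285
Result: 4/57 = 1/15 + 1/285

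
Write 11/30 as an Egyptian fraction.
1/3 + 1/30

Greedy algorithm:
11/30: ceiling(30/11) = 3, use 1/3
1/30: ceiling(30/1) = 30, use 1/30
Result: 11/30 = 1/3 + 1/30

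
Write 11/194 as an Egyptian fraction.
1/18 + 1/873

Greedy algorithm:
11/194: ceiling(194/11) = 18, use 1/18
1/873: ceiling(873/1) = 873, use 1/873
Result: 11/194 = 1/18 + 1/873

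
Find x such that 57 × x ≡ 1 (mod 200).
193

gcd(57, 200) = 1, so the inverse exists.
Extended Euclidean algorithm on (200, 57):
200 = 3 × 57 + 29  ⟹  29 = (1)·200 + (-3)·57
57 = 1 × 29 + 28  ⟹  28 = (-1)·200 + (4)·57
29 = 1 × 28 + 1  ⟹  1 = (2)·200 + (-7)·57
So (-7)·57 ≡ 1 (mod 200), i.e. 57^(-1) ≡ -7 ≡ 193 (mod 200).
Check: 57 × 193 = 11001 ≡ 1 (mod 200)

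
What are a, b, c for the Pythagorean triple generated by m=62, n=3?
(3835, 372, 3853)

Euclid's formula: a = m² - n², b = 2mn, c = m² + n²
m = 62, n = 3
a = 62² - 3² = 3844 - 9 = 3835
b = 2 × 62 × 3 = 372
c = 62² + 3² = 3844 + 9 = 3853
Verification: 3835² + 372² = 14707225 + 138384 = 14845609 = 3853² ✓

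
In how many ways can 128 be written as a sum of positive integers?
4351078600

p(n) counts ways to write n as a sum of positive integers (order ignored).
Euler's pentagonal recurrence: p(k) = p(k-1) + p(k-2) - p(k-5) - p(k-7) + p(k-12) + p(k-15) - ... (offsets j(3j∓1)/2, signs ++--, p(0)=1, p(<0)=0).
DP table for k = 0..127: p(0)=1, p(1)=1, p(2)=2, p(3)=3, p(4)=5, p(5)=7, p(6)=11, p(7)=15, p(8)=22, p(9)=30, p(10)=42, p(11)=56, p(12)=77, p(13)=101, p(14)=135, p(15)=176, p(16)=231, p(17)=297, p(18)=385, p(19)=490, p(20)=627, p(21)=792, p(22)=1002, p(23)=1255, p(24)=1575, p(25)=1958, p(26)=2436, p(27)=3010, p(28)=3718, p(29)=4565, p(30)=5604, p(31)=6842, p(32)=8349, p(33)=10143, p(34)=12310, p(35)=14883, p(36)=17977, p(37)=21637, p(38)=26015, p(39)=31185, p(40)=37338, p(41)=44583, p(42)=53174, p(43)=63261, p(44)=75175, p(45)=89134, p(46)=105558, p(47)=124754, p(48)=147273, p(49)=173525, p(50)=204226, p(51)=239943, p(52)=281589, p(53)=329931, p(54)=386155, p(55)=451276, p(56)=526823, p(57)=614154, p(58)=715220, p(59)=831820, p(60)=966467, p(61)=1121505, p(62)=1300156, p(63)=1505499, p(64)=1741630, p(65)=2012558, p(66)=2323520, p(67)=2679689, p(68)=3087735, p(69)=3554345, p(70)=4087968, p(71)=4697205, p(72)=5392783, p(73)=6185689, p(74)=7089500, p(75)=8118264, p(76)=9289091, p(77)=10619863, p(78)=12132164, p(79)=13848650, p(80)=15796476, p(81)=18004327, p(82)=20506255, p(83)=23338469, p(84)=26543660, p(85)=30167357, p(86)=34262962, p(87)=38887673, p(88)=44108109, p(89)=49995925, p(90)=56634173, p(91)=64112359, p(92)=72533807, p(93)=82010177, p(94)=92669720, p(95)=104651419, p(96)=118114304, p(97)=133230930, p(98)=150198136, p(99)=169229875, p(100)=190569292, p(101)=214481126, p(102)=241265379, p(103)=271248950, p(104)=304801365, p(105)=342325709, p(106)=384276336, p(107)=431149389, p(108)=483502844, p(109)=541946240, p(110)=607163746, p(111)=679903203, p(112)=761002156, p(113)=851376628, p(114)=952050665, p(115)=1064144451, p(116)=1188908248, p(117)=1327710076, p(118)=1482074143, p(119)=1653668665, p(120)=1844349560, p(121)=2056148051, p(122)=2291320912, p(123)=2552338241, p(124)=2841940500, p(125)=3163127352, p(126)=3519222692, p(127)=3913864295.
Final step: p(128) = p(127) + p(126) - p(123) - p(121) + p(116) + p(113) - p(106) - p(102) + p(93) + p(88) - p(77) - p(71) + p(58) + p(51) - p(36) - p(28) + p(11) + p(2)
= 3913864295 + 3519222692 - 2552338241 - 2056148051 + 1188908248 + 851376628 - 384276336 - 241265379 + 82010177 + 44108109 - 10619863 - 4697205 + 715220 + 239943 - 17977 - 3718 + 56 + 2
= 4351078600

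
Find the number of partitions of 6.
11

p(n) counts ways to write n as a sum of positive integers (order ignored).
Examples: 6; 5 + 1; 4 + 2; 4 + 1 + 1; 3 + 3; ... (11 total)
p(6) = 11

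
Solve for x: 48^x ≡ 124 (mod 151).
138

Baby-step giant-step with step n = ⌈√151⌉ = 13.
Baby steps 48^j mod 151 (j:value) for j=0..12: 0:1, 1:48, 2:39, 3:60, 4:11, 5:75, 6:127, 7:56, 8:121, 9:70, 10:38, 11:12, 12:123.
Giant-step multiplier: 48^(-13) ≡ 48^(150-13) = 48^137 ≡ 141 (mod 151).
Giant steps γ_i = 124·141^i mod 151: γ_0=124, γ_1=119, γ_2=18, γ_3=122, γ_4=139, γ_5=120, γ_6=8, γ_7=71, γ_8=45, γ_9=3, γ_10=121 (in table at j=8).
x = i·n + j = 10·13 + 8 = 138.
Check: 48^138 ≡ 124 (mod 151).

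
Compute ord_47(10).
46

47 is prime, so ord(10) divides φ(47) = 46.
Divisors of 46: 1, 2, 23, 46.
Repeated squaring: 10^1 ≡ 10, 10^2 ≡ 6, 10^4 ≡ 36, 10^8 ≡ 27, 10^16 ≡ 24, 10^32 ≡ 12 (mod 47).
Test 10^d mod 47 for each divisor d in increasing order:
10^1 ≡ 10
10^2 ≡ 6
10^23 = 10^16·10^4·10^2·10^1 ≡ 46
10^46 = 10^32·10^8·10^4·10^2 ≡ 1  ← first divisor giving 1
The order is 46.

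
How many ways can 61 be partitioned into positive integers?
1121505

p(n) counts ways to write n as a sum of positive integers (order ignored).
Euler's pentagonal recurrence: p(k) = p(k-1) + p(k-2) - p(k-5) - p(k-7) + p(k-12) + p(k-15) - ... (offsets j(3j∓1)/2, signs ++--, p(0)=1, p(<0)=0).
DP table for k = 0..60: p(0)=1, p(1)=1, p(2)=2, p(3)=3, p(4)=5, p(5)=7, p(6)=11, p(7)=15, p(8)=22, p(9)=30, p(10)=42, p(11)=56, p(12)=77, p(13)=101, p(14)=135, p(15)=176, p(16)=231, p(17)=297, p(18)=385, p(19)=490, p(20)=627, p(21)=792, p(22)=1002, p(23)=1255, p(24)=1575, p(25)=1958, p(26)=2436, p(27)=3010, p(28)=3718, p(29)=4565, p(30)=5604, p(31)=6842, p(32)=8349, p(33)=10143, p(34)=12310, p(35)=14883, p(36)=17977, p(37)=21637, p(38)=26015, p(39)=31185, p(40)=37338, p(41)=44583, p(42)=53174, p(43)=63261, p(44)=75175, p(45)=89134, p(46)=105558, p(47)=124754, p(48)=147273, p(49)=173525, p(50)=204226, p(51)=239943, p(52)=281589, p(53)=329931, p(54)=386155, p(55)=451276, p(56)=526823, p(57)=614154, p(58)=715220, p(59)=831820, p(60)=966467.
Final step: p(61) = p(60) + p(59) - p(56) - p(54) + p(49) + p(46) - p(39) - p(35) + p(26) + p(21) - p(10) - p(4)
= 966467 + 831820 - 526823 - 386155 + 173525 + 105558 - 31185 - 14883 + 2436 + 792 - 42 - 5
= 1121505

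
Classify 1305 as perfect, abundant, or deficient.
deficient

Proper divisors of 1305: sum = 1 + 3 + 5 + 9 + 15 + 29 + 45 + 87 + 145 + 261 + 435 = 1035
Since 1035 < 1305, 1305 is deficient.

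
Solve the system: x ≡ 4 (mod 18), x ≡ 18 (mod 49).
508

Using Chinese Remainder Theorem:
M = 18 × 49 = 882
M1 = 49, M2 = 18
y1 = 49^(-1) mod 18 = 7
y2 = 18^(-1) mod 49 = 30
x = (4×49×7 + 18×18×30) mod 882 = 508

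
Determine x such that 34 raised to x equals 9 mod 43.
22

Baby-step giant-step with step n = ⌈√43⌉ = 7.
Baby steps 34^j mod 43 (j:value) for j=0..6: 0:1, 1:34, 2:38, 3:2, 4:25, 5:33, 6:4.
Giant-step multiplier: 34^(-7) ≡ 34^(42-7) = 34^35 ≡ 37 (mod 43).
Giant steps γ_i = 9·37^i mod 43: γ_0=9, γ_1=32, γ_2=23, γ_3=34 (in table at j=1).
x = i·n + j = 3·7 + 1 = 22.
Check: 34^22 ≡ 9 (mod 43).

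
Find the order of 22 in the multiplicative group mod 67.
11

67 is prime, so ord(22) divides φ(67) = 66.
Divisors of 66: 1, 2, 3, 6, 11, 22, 33, 66.
Repeated squaring: 22^1 ≡ 22, 22^2 ≡ 15, 22^4 ≡ 24, 22^8 ≡ 40, 22^16 ≡ 59, 22^32 ≡ 64, 22^64 ≡ 9 (mod 67).
Test 22^d mod 67 for each divisor d in increasing order:
22^1 ≡ 22
22^2 ≡ 15
22^3 = 22^2·22^1 ≡ 62
22^6 = 22^4·22^2 ≡ 25
22^11 = 22^8·22^2·22^1 ≡ 1  ← first divisor giving 1
The order is 11.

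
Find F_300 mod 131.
99

Matrix identity: Q^n = [[F_(n+1), F_n], [F_n, F_(n-1)]] with Q = [[1,1],[1,0]].
n = 300 = 100101100₂. Square-and-multiply, entries mod 131:
Q^1 = [[1,1],[1,0]]
Q^2 = (Q^1)² = [[2,1],[1,1]]
Q^4 = (Q^2)² = [[5,3],[3,2]]
Q^9 = (Q^4)²·Q = [[55,34],[34,21]]
Q^18 = (Q^9)² = [[120,95],[95,25]]
Q^37 = (Q^18)²·Q = [[127,107],[107,20]]
Q^75 = (Q^37)²·Q = [[77,68],[68,9]]
Q^150 = (Q^75)² = [[73,84],[84,120]]
Q^300 = (Q^150)² = [[71,99],[99,103]]
F_300 mod 131 = Q^300[0][1] = 99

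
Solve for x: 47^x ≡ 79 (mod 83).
9

Baby-step giant-step with step n = ⌈√83⌉ = 10.
Baby steps 47^j mod 83 (j:value) for j=0..9: 0:1, 1:47, 2:51, 3:73, 4:28, 5:71, 6:17, 7:52, 8:37, 9:79.
h = 79 is already in the table at j=9, so x = 9.
Check: 47^9 ≡ 79 (mod 83).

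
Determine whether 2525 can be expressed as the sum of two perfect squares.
5² + 50² (a=5, b=50)

Factorization: 2525 = 5^2 × 101
By Fermat: n is sum of two squares iff every prime p ≡ 3 (mod 4) appears to even power.
All primes ≡ 3 (mod 4) appear to even power.
Search a = 0, 1, 2, … for 2525 - a² a perfect square: first hit at a = 5: 2525 - 25 = 2500 = 50².
2525 = 5² + 50² = 25 + 2500 ✓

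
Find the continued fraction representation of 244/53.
[4; 1, 1, 1, 1, 10]

Euclidean algorithm steps:
244 = 4 × 53 + 32
53 = 1 × 32 + 21
32 = 1 × 21 + 11
21 = 1 × 11 + 10
11 = 1 × 10 + 1
10 = 10 × 1 + 0
Continued fraction: [4; 1, 1, 1, 1, 10]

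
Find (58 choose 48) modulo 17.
0

Using Lucas' theorem:
Write n=58 and k=48 in base 17:
n in base 17: [3, 7]
k in base 17: [2, 14]
C(58,48) mod 17 = ∏ C(n_i, k_i) mod 17
Digit binomials (mod 17): C(3,2) = 3; C(7,14) = 0 (k_i > n_i)
Product: 3 × 0 = 0 ≡ 0 (mod 17)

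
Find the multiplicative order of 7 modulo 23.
22

23 is prime, so ord(7) divides φ(23) = 22.
Divisors of 22: 1, 2, 11, 22.
Repeated squaring: 7^1 ≡ 7, 7^2 ≡ 3, 7^4 ≡ 9, 7^8 ≡ 12, 7^16 ≡ 6 (mod 23).
Test 7^d mod 23 for each divisor d in increasing order:
7^1 ≡ 7
7^2 ≡ 3
7^11 = 7^8·7^2·7^1 ≡ 22
7^22 = 7^16·7^4·7^2 ≡ 1  ← first divisor giving 1
The order is 22.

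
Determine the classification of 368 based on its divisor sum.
abundant

Proper divisors of 368: sum = 1 + 2 + 4 + 8 + 16 + 23 + 46 + 92 + 184 = 376
Since 376 > 368, 368 is abundant.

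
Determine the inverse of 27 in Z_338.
313

gcd(27, 338) = 1, so the inverse exists.
Extended Euclidean algorithm on (338, 27):
338 = 12 × 27 + 14  ⟹  14 = (1)·338 + (-12)·27
27 = 1 × 14 + 13  ⟹  13 = (-1)·338 + (13)·27
14 = 1 × 13 + 1  ⟹  1 = (2)·338 + (-25)·27
So (-25)·27 ≡ 1 (mod 338), i.e. 27^(-1) ≡ -25 ≡ 313 (mod 338).
Check: 27 × 313 = 8451 ≡ 1 (mod 338)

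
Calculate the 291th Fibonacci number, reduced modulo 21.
2

Matrix identity: Q^n = [[F_(n+1), F_n], [F_n, F_(n-1)]] with Q = [[1,1],[1,0]].
n = 291 = 100100011₂. Square-and-multiply, entries mod 21:
Q^1 = [[1,1],[1,0]]
Q^2 = (Q^1)² = [[2,1],[1,1]]
Q^4 = (Q^2)² = [[5,3],[3,2]]
Q^9 = (Q^4)²·Q = [[13,13],[13,0]]
Q^18 = (Q^9)² = [[2,1],[1,1]]
Q^36 = (Q^18)² = [[5,3],[3,2]]
Q^72 = (Q^36)² = [[13,0],[0,13]]
Q^145 = (Q^72)²·Q = [[1,1],[1,0]]
Q^291 = (Q^145)²·Q = [[3,2],[2,1]]
F_291 mod 21 = Q^291[0][1] = 2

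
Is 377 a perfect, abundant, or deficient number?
deficient

Proper divisors of 377: sum = 1 + 13 + 29 = 43
Since 43 < 377, 377 is deficient.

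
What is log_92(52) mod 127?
28

Baby-step giant-step with step n = ⌈√127⌉ = 12.
Baby steps 92^j mod 127 (j:value) for j=0..11: 0:1, 1:92, 2:82, 3:51, 4:120, 5:118, 6:61, 7:24, 8:49, 9:63, 10:81, 11:86.
Giant-step multiplier: 92^(-12) ≡ 92^(126-12) = 92^114 ≡ 117 (mod 127).
Giant steps γ_i = 52·117^i mod 127: γ_0=52, γ_1=115, γ_2=120 (in table at j=4).
x = i·n + j = 2·12 + 4 = 28.
Check: 92^28 ≡ 52 (mod 127).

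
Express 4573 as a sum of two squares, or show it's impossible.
27² + 62² (a=27, b=62)

Factorization: 4573 = 17 × 269
By Fermat: n is sum of two squares iff every prime p ≡ 3 (mod 4) appears to even power.
All primes ≡ 3 (mod 4) appear to even power.
Search a = 0, 1, 2, … for 4573 - a² a perfect square: first hit at a = 27: 4573 - 729 = 3844 = 62².
4573 = 27² + 62² = 729 + 3844 ✓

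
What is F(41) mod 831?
67

Matrix identity: Q^n = [[F_(n+1), F_n], [F_n, F_(n-1)]] with Q = [[1,1],[1,0]].
n = 41 = 101001₂. Square-and-multiply, entries mod 831:
Q^1 = [[1,1],[1,0]]
Q^2 = (Q^1)² = [[2,1],[1,1]]
Q^5 = (Q^2)²·Q = [[8,5],[5,3]]
Q^10 = (Q^5)² = [[89,55],[55,34]]
Q^20 = (Q^10)² = [[143,117],[117,26]]
Q^41 = (Q^20)²·Q = [[727,67],[67,660]]
F_41 mod 831 = Q^41[0][1] = 67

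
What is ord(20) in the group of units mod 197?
28

197 is prime, so ord(20) divides φ(197) = 196.
Divisors of 196: 1, 2, 4, 7, 14, 28, 49, 98, 196.
Repeated squaring: 20^1 ≡ 20, 20^2 ≡ 6, 20^4 ≡ 36, 20^8 ≡ 114, 20^16 ≡ 191, 20^32 ≡ 36, 20^64 ≡ 114, 20^128 ≡ 191 (mod 197).
Test 20^d mod 197 for each divisor d in increasing order:
20^1 ≡ 20
20^2 ≡ 6
20^4 ≡ 36
20^7 = 20^4·20^2·20^1 ≡ 183
20^14 = 20^8·20^4·20^2 ≡ 196
20^28 = 20^16·20^8·20^4 ≡ 1  ← first divisor giving 1
The order is 28.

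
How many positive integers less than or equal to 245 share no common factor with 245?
168

245 = 5 × 7^2
φ(n) = n × ∏(1 - 1/p) for each prime p dividing n
φ(245) = 245 × (1 - 1/5) × (1 - 1/7) = 168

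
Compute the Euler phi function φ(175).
120

175 = 5^2 × 7
φ(n) = n × ∏(1 - 1/p) for each prime p dividing n
φ(175) = 175 × (1 - 1/5) × (1 - 1/7) = 120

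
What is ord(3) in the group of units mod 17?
16

17 is prime, so ord(3) divides φ(17) = 16.
Divisors of 16: 1, 2, 4, 8, 16.
Repeated squaring: 3^1 ≡ 3, 3^2 ≡ 9, 3^4 ≡ 13, 3^8 ≡ 16, 3^16 ≡ 1 (mod 17).
Test 3^d mod 17 for each divisor d in increasing order:
3^1 ≡ 3
3^2 ≡ 9
3^4 ≡ 13
3^8 ≡ 16
3^16 ≡ 1  ← first divisor giving 1
The order is 16.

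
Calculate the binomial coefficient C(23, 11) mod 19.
0

Using Lucas' theorem:
Write n=23 and k=11 in base 19:
n in base 19: [1, 4]
k in base 19: [0, 11]
C(23,11) mod 19 = ∏ C(n_i, k_i) mod 19
Digit binomials (mod 19): C(1,0) = 1; C(4,11) = 0 (k_i > n_i)
Product: 1 × 0 = 0 ≡ 0 (mod 19)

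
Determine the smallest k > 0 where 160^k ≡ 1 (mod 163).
81

163 is prime, so ord(160) divides φ(163) = 162.
Divisors of 162: 1, 2, 3, 6, 9, 18, 27, 54, 81, 162.
Repeated squaring: 160^1 ≡ 160, 160^2 ≡ 9, 160^4 ≡ 81, 160^8 ≡ 41, 160^16 ≡ 51, 160^32 ≡ 156, 160^64 ≡ 49, 160^128 ≡ 119 (mod 163).
Test 160^d mod 163 for each divisor d in increasing order:
160^1 ≡ 160
160^2 ≡ 9
160^3 = 160^2·160^1 ≡ 136
160^6 = 160^4·160^2 ≡ 77
160^9 = 160^8·160^1 ≡ 40
160^18 = 160^16·160^2 ≡ 133
160^27 = 160^16·160^8·160^2·160^1 ≡ 104
160^54 = 160^32·160^16·160^4·160^2 ≡ 58
160^81 = 160^64·160^16·160^1 ≡ 1  ← first divisor giving 1
The order is 81.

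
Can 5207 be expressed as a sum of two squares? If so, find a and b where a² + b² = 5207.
Not possible

Factorization: 5207 = 41 × 127
By Fermat: n is sum of two squares iff every prime p ≡ 3 (mod 4) appears to even power.
Prime(s) ≡ 3 (mod 4) with odd exponent: [(127, 1)]
Therefore 5207 cannot be expressed as a² + b².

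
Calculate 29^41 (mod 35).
29

Repeated squaring. Binary of 41 = 101001.
29^1 ≡ 29 (mod 35); 29^2 ≡ 1 (mod 35); 29^4 ≡ 1 (mod 35); 29^8 ≡ 1 (mod 35); 29^16 ≡ 1 (mod 35); 29^32 ≡ 1 (mod 35)
29^41 = 29^1 × 29^8 × 29^32 ≡ 29 (mod 35)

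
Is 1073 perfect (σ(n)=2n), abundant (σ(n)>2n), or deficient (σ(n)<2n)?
deficient

Proper divisors of 1073: sum = 1 + 29 + 37 = 67
Since 67 < 1073, 1073 is deficient.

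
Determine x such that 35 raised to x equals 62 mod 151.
112

Baby-step giant-step with step n = ⌈√151⌉ = 13.
Baby steps 35^j mod 151 (j:value) for j=0..12: 0:1, 1:35, 2:17, 3:142, 4:138, 5:149, 6:81, 7:117, 8:18, 9:26, 10:4, 11:140, 12:68.
Giant-step multiplier: 35^(-13) ≡ 35^(150-13) = 35^137 ≡ 130 (mod 151).
Giant steps γ_i = 62·130^i mod 151: γ_0=62, γ_1=57, γ_2=11, γ_3=71, γ_4=19, γ_5=54, γ_6=74, γ_7=107, γ_8=18 (in table at j=8).
x = i·n + j = 8·13 + 8 = 112.
Check: 35^112 ≡ 62 (mod 151).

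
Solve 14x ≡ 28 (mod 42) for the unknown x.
x ≡ 2 (mod 3)

gcd(14, 42) = 14, which divides 28, so solutions exist.
Divide through by 14: x ≡ 2 (mod 3).
The coefficient of x is now 1, so x ≡ 2 (mod 3).
Check: 14 × 2 = 28 ≡ 28 (mod 42).
x ≡ 2 (mod 3), giving 14 solutions mod 42.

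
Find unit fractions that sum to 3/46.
1/16 + 1/368

Greedy algorithm:
3/46: ceiling(46/3) = 16, use 1/16
1/368: ceiling(368/1) = 368, use 1/368
Result: 3/46 = 1/16 + 1/368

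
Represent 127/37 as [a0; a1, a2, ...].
[3; 2, 3, 5]

Euclidean algorithm steps:
127 = 3 × 37 + 16
37 = 2 × 16 + 5
16 = 3 × 5 + 1
5 = 5 × 1 + 0
Continued fraction: [3; 2, 3, 5]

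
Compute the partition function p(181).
749474411781

p(n) counts ways to write n as a sum of positive integers (order ignored).
Euler's pentagonal recurrence: p(k) = p(k-1) + p(k-2) - p(k-5) - p(k-7) + p(k-12) + p(k-15) - ... (offsets j(3j∓1)/2, signs ++--, p(0)=1, p(<0)=0).
DP table for k = 0..180: p(0)=1, p(1)=1, p(2)=2, p(3)=3, p(4)=5, p(5)=7, p(6)=11, p(7)=15, p(8)=22, p(9)=30, p(10)=42, p(11)=56, p(12)=77, p(13)=101, p(14)=135, p(15)=176, p(16)=231, p(17)=297, p(18)=385, p(19)=490, p(20)=627, p(21)=792, p(22)=1002, p(23)=1255, p(24)=1575, p(25)=1958, p(26)=2436, p(27)=3010, p(28)=3718, p(29)=4565, p(30)=5604, p(31)=6842, p(32)=8349, p(33)=10143, p(34)=12310, p(35)=14883, p(36)=17977, p(37)=21637, p(38)=26015, p(39)=31185, p(40)=37338, p(41)=44583, p(42)=53174, p(43)=63261, p(44)=75175, p(45)=89134, p(46)=105558, p(47)=124754, p(48)=147273, p(49)=173525, p(50)=204226, p(51)=239943, p(52)=281589, p(53)=329931, p(54)=386155, p(55)=451276, p(56)=526823, p(57)=614154, p(58)=715220, p(59)=831820, p(60)=966467, p(61)=1121505, p(62)=1300156, p(63)=1505499, p(64)=1741630, p(65)=2012558, p(66)=2323520, p(67)=2679689, p(68)=3087735, p(69)=3554345, p(70)=4087968, p(71)=4697205, p(72)=5392783, p(73)=6185689, p(74)=7089500, p(75)=8118264, p(76)=9289091, p(77)=10619863, p(78)=12132164, p(79)=13848650, p(80)=15796476, p(81)=18004327, p(82)=20506255, p(83)=23338469, p(84)=26543660, p(85)=30167357, p(86)=34262962, p(87)=38887673, p(88)=44108109, p(89)=49995925, p(90)=56634173, p(91)=64112359, p(92)=72533807, p(93)=82010177, p(94)=92669720, p(95)=104651419, p(96)=118114304, p(97)=133230930, p(98)=150198136, p(99)=169229875, p(100)=190569292, p(101)=214481126, p(102)=241265379, p(103)=271248950, p(104)=304801365, p(105)=342325709, p(106)=384276336, p(107)=431149389, p(108)=483502844, p(109)=541946240, p(110)=607163746, p(111)=679903203, p(112)=761002156, p(113)=851376628, p(114)=952050665, p(115)=1064144451, p(116)=1188908248, p(117)=1327710076, p(118)=1482074143, p(119)=1653668665, p(120)=1844349560, p(121)=2056148051, p(122)=2291320912, p(123)=2552338241, p(124)=2841940500, p(125)=3163127352, p(126)=3519222692, p(127)=3913864295, p(128)=4351078600, p(129)=4835271870, p(130)=5371315400, p(131)=5964539504, p(132)=6620830889, p(133)=7346629512, p(134)=8149040695, p(135)=9035836076, p(136)=10015581680, p(137)=11097645016, p(138)=12292341831, p(139)=13610949895, p(140)=15065878135, p(141)=16670689208, p(142)=18440293320, p(143)=20390982757, p(144)=22540654445, p(145)=24908858009, p(146)=27517052599, p(147)=30388671978, p(148)=33549419497, p(149)=37027355200, p(150)=40853235313, p(151)=45060624582, p(152)=49686288421, p(153)=54770336324, p(154)=60356673280, p(155)=66493182097, p(156)=73232243759, p(157)=80630964769, p(158)=88751778802, p(159)=97662728555, p(160)=107438159466, p(161)=118159068427, p(162)=129913904637, p(163)=142798995930, p(164)=156919475295, p(165)=172389800255, p(166)=189334822579, p(167)=207890420102, p(168)=228204732751, p(169)=250438925115, p(170)=274768617130, p(171)=301384802048, p(172)=330495499613, p(173)=362326859895, p(174)=397125074750, p(175)=435157697830, p(176)=476715857290, p(177)=522115831195, p(178)=571701605655, p(179)=625846753120, p(180)=684957390936.
Final step: p(181) = p(180) + p(179) - p(176) - p(174) + p(169) + p(166) - p(159) - p(155) + p(146) + p(141) - p(130) - p(124) + p(111) + p(104) - p(89) - p(81) + p(64) + p(55) - p(36) - p(26) + p(5)
= 684957390936 + 625846753120 - 476715857290 - 397125074750 + 250438925115 + 189334822579 - 97662728555 - 66493182097 + 27517052599 + 16670689208 - 5371315400 - 2841940500 + 679903203 + 304801365 - 49995925 - 18004327 + 1741630 + 451276 - 17977 - 2436 + 7
= 749474411781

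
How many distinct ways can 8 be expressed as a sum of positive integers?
22

p(n) counts ways to write n as a sum of positive integers (order ignored).
Examples: 8; 7 + 1; 6 + 2; 6 + 1 + 1; 5 + 3; ... (22 total)
p(8) = 22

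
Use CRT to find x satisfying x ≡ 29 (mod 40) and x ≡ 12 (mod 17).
29

Using Chinese Remainder Theorem:
M = 40 × 17 = 680
M1 = 17, M2 = 40
y1 = 17^(-1) mod 40 = 33
y2 = 40^(-1) mod 17 = 3
x = (29×17×33 + 12×40×3) mod 680 = 29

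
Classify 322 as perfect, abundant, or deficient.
deficient

Proper divisors of 322: sum = 1 + 2 + 7 + 14 + 23 + 46 + 161 = 254
Since 254 < 322, 322 is deficient.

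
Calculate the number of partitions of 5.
7

p(n) counts ways to write n as a sum of positive integers (order ignored).
Examples: 5; 4 + 1; 3 + 2; 3 + 1 + 1; 2 + 2 + 1; ... (7 total)
p(5) = 7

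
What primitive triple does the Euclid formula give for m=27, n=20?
(329, 1080, 1129)

Euclid's formula: a = m² - n², b = 2mn, c = m² + n²
m = 27, n = 20
a = 27² - 20² = 729 - 400 = 329
b = 2 × 27 × 20 = 1080
c = 27² + 20² = 729 + 400 = 1129
Verification: 329² + 1080² = 108241 + 1166400 = 1274641 = 1129² ✓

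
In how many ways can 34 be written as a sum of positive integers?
12310

p(n) counts ways to write n as a sum of positive integers (order ignored).
Euler's pentagonal recurrence: p(k) = p(k-1) + p(k-2) - p(k-5) - p(k-7) + p(k-12) + p(k-15) - ... (offsets j(3j∓1)/2, signs ++--, p(0)=1, p(<0)=0).
DP table for k = 0..33: p(0)=1, p(1)=1, p(2)=2, p(3)=3, p(4)=5, p(5)=7, p(6)=11, p(7)=15, p(8)=22, p(9)=30, p(10)=42, p(11)=56, p(12)=77, p(13)=101, p(14)=135, p(15)=176, p(16)=231, p(17)=297, p(18)=385, p(19)=490, p(20)=627, p(21)=792, p(22)=1002, p(23)=1255, p(24)=1575, p(25)=1958, p(26)=2436, p(27)=3010, p(28)=3718, p(29)=4565, p(30)=5604, p(31)=6842, p(32)=8349, p(33)=10143.
Final step: p(34) = p(33) + p(32) - p(29) - p(27) + p(22) + p(19) - p(12) - p(8)
= 10143 + 8349 - 4565 - 3010 + 1002 + 490 - 77 - 22
= 12310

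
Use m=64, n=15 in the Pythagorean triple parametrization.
(3871, 1920, 4321)

Euclid's formula: a = m² - n², b = 2mn, c = m² + n²
m = 64, n = 15
a = 64² - 15² = 4096 - 225 = 3871
b = 2 × 64 × 15 = 1920
c = 64² + 15² = 4096 + 225 = 4321
Verification: 3871² + 1920² = 14984641 + 3686400 = 18671041 = 4321² ✓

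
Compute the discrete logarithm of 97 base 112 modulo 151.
104

Baby-step giant-step with step n = ⌈√151⌉ = 13.
Baby steps 112^j mod 151 (j:value) for j=0..12: 0:1, 1:112, 2:11, 3:24, 4:121, 5:113, 6:123, 7:35, 8:145, 9:83, 10:85, 11:7, 12:29.
Giant-step multiplier: 112^(-13) ≡ 112^(150-13) = 112^137 ≡ 51 (mod 151).
Giant steps γ_i = 97·51^i mod 151: γ_0=97, γ_1=115, γ_2=127, γ_3=135, γ_4=90, γ_5=60, γ_6=40, γ_7=77, γ_8=1 (in table at j=0).
x = i·n + j = 8·13 + 0 = 104.
Check: 112^104 ≡ 97 (mod 151).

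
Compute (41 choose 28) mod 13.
3

Using Lucas' theorem:
Write n=41 and k=28 in base 13:
n in base 13: [3, 2]
k in base 13: [2, 2]
C(41,28) mod 13 = ∏ C(n_i, k_i) mod 13
Digit binomials (mod 13): C(3,2) = 3; C(2,2) = 1
Product: 3 × 1 = 3 ≡ 3 (mod 13)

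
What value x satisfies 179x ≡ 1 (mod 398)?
189

gcd(179, 398) = 1, so the inverse exists.
Extended Euclidean algorithm on (398, 179):
398 = 2 × 179 + 40  ⟹  40 = (1)·398 + (-2)·179
179 = 4 × 40 + 19  ⟹  19 = (-4)·398 + (9)·179
40 = 2 × 19 + 2  ⟹  2 = (9)·398 + (-20)·179
19 = 9 × 2 + 1  ⟹  1 = (-85)·398 + (189)·179
So (189)·179 ≡ 1 (mod 398), i.e. 179^(-1) ≡ 189 (mod 398).
Check: 179 × 189 = 33831 ≡ 1 (mod 398)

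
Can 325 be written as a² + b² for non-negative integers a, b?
1² + 18² (a=1, b=18)

Factorization: 325 = 5^2 × 13
By Fermat: n is sum of two squares iff every prime p ≡ 3 (mod 4) appears to even power.
All primes ≡ 3 (mod 4) appear to even power.
Search a = 0, 1, 2, … for 325 - a² a perfect square: first hit at a = 1: 325 - 1 = 324 = 18².
325 = 1² + 18² = 1 + 324 ✓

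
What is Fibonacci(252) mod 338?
312

Matrix identity: Q^n = [[F_(n+1), F_n], [F_n, F_(n-1)]] with Q = [[1,1],[1,0]].
n = 252 = 11111100₂. Square-and-multiply, entries mod 338:
Q^1 = [[1,1],[1,0]]
Q^3 = (Q^1)²·Q = [[3,2],[2,1]]
Q^7 = (Q^3)²·Q = [[21,13],[13,8]]
Q^15 = (Q^7)²·Q = [[311,272],[272,39]]
Q^31 = (Q^15)²·Q = [[237,15],[15,222]]
Q^63 = (Q^31)²·Q = [[73,286],[286,125]]
Q^126 = (Q^63)² = [[259,182],[182,77]]
Q^252 = (Q^126)² = [[157,312],[312,183]]
F_252 mod 338 = Q^252[0][1] = 312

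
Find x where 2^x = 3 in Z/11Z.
8

Baby-step giant-step with step n = ⌈√11⌉ = 4.
Baby steps 2^j mod 11 (j:value) for j=0..3: 0:1, 1:2, 2:4, 3:8.
Giant-step multiplier: 2^(-4) ≡ 2^(10-4) = 2^6 ≡ 9 (mod 11).
Giant steps γ_i = 3·9^i mod 11: γ_0=3, γ_1=5, γ_2=1 (in table at j=0).
x = i·n + j = 2·4 + 0 = 8.
Check: 2^8 ≡ 3 (mod 11).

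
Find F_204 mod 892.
744

Matrix identity: Q^n = [[F_(n+1), F_n], [F_n, F_(n-1)]] with Q = [[1,1],[1,0]].
n = 204 = 11001100₂. Square-and-multiply, entries mod 892:
Q^1 = [[1,1],[1,0]]
Q^3 = (Q^1)²·Q = [[3,2],[2,1]]
Q^6 = (Q^3)² = [[13,8],[8,5]]
Q^12 = (Q^6)² = [[233,144],[144,89]]
Q^25 = (Q^12)²·Q = [[81,97],[97,876]]
Q^51 = (Q^25)²·Q = [[867,806],[806,61]]
Q^102 = (Q^51)² = [[885,472],[472,413]]
Q^204 = (Q^102)² = [[725,744],[744,873]]
F_204 mod 892 = Q^204[0][1] = 744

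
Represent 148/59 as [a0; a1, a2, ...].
[2; 1, 1, 29]

Euclidean algorithm steps:
148 = 2 × 59 + 30
59 = 1 × 30 + 29
30 = 1 × 29 + 1
29 = 29 × 1 + 0
Continued fraction: [2; 1, 1, 29]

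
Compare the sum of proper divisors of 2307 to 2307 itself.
deficient

Proper divisors of 2307: sum = 1 + 3 + 769 = 773
Since 773 < 2307, 2307 is deficient.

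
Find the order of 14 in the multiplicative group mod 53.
52

53 is prime, so ord(14) divides φ(53) = 52.
Divisors of 52: 1, 2, 4, 13, 26, 52.
Repeated squaring: 14^1 ≡ 14, 14^2 ≡ 37, 14^4 ≡ 44, 14^8 ≡ 28, 14^16 ≡ 42, 14^32 ≡ 15 (mod 53).
Test 14^d mod 53 for each divisor d in increasing order:
14^1 ≡ 14
14^2 ≡ 37
14^4 ≡ 44
14^13 = 14^8·14^4·14^1 ≡ 23
14^26 = 14^16·14^8·14^2 ≡ 52
14^52 = 14^32·14^16·14^4 ≡ 1  ← first divisor giving 1
The order is 52.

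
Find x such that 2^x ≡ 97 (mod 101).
52

Baby-step giant-step with step n = ⌈√101⌉ = 11.
Baby steps 2^j mod 101 (j:value) for j=0..10: 0:1, 1:2, 2:4, 3:8, 4:16, 5:32, 6:64, 7:27, 8:54, 9:7, 10:14.
Giant-step multiplier: 2^(-11) ≡ 2^(100-11) = 2^89 ≡ 83 (mod 101).
Giant steps γ_i = 97·83^i mod 101: γ_0=97, γ_1=72, γ_2=17, γ_3=98, γ_4=54 (in table at j=8).
x = i·n + j = 4·11 + 8 = 52.
Check: 2^52 ≡ 97 (mod 101).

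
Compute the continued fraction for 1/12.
[0; 12]

Euclidean algorithm steps:
1 = 0 × 12 + 1
12 = 12 × 1 + 0
Continued fraction: [0; 12]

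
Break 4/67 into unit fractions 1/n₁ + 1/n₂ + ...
1/17 + 1/1139

Greedy algorithm:
4/67: ceiling(67/4) = 17, use 1/17
1/1139: ceiling(1139/1) = 1139, use 1/1139
Result: 4/67 = 1/17 + 1/1139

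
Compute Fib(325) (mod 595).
460

Matrix identity: Q^n = [[F_(n+1), F_n], [F_n, F_(n-1)]] with Q = [[1,1],[1,0]].
n = 325 = 101000101₂. Square-and-multiply, entries mod 595:
Q^1 = [[1,1],[1,0]]
Q^2 = (Q^1)² = [[2,1],[1,1]]
Q^5 = (Q^2)²·Q = [[8,5],[5,3]]
Q^10 = (Q^5)² = [[89,55],[55,34]]
Q^20 = (Q^10)² = [[236,220],[220,16]]
Q^40 = (Q^20)² = [[566,105],[105,461]]
Q^81 = (Q^40)²·Q = [[106,561],[561,140]]
Q^162 = (Q^81)² = [[492,561],[561,526]]
Q^325 = (Q^162)²·Q = [[358,460],[460,493]]
F_325 mod 595 = Q^325[0][1] = 460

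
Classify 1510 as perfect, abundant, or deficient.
deficient

Proper divisors of 1510: sum = 1 + 2 + 5 + 10 + 151 + 302 + 755 = 1226
Since 1226 < 1510, 1510 is deficient.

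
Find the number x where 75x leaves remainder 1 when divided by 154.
115

gcd(75, 154) = 1, so the inverse exists.
Extended Euclidean algorithm on (154, 75):
154 = 2 × 75 + 4  ⟹  4 = (1)·154 + (-2)·75
75 = 18 × 4 + 3  ⟹  3 = (-18)·154 + (37)·75
4 = 1 × 3 + 1  ⟹  1 = (19)·154 + (-39)·75
So (-39)·75 ≡ 1 (mod 154), i.e. 75^(-1) ≡ -39 ≡ 115 (mod 154).
Check: 75 × 115 = 8625 ≡ 1 (mod 154)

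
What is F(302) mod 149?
8

Matrix identity: Q^n = [[F_(n+1), F_n], [F_n, F_(n-1)]] with Q = [[1,1],[1,0]].
n = 302 = 100101110₂. Square-and-multiply, entries mod 149:
Q^1 = [[1,1],[1,0]]
Q^2 = (Q^1)² = [[2,1],[1,1]]
Q^4 = (Q^2)² = [[5,3],[3,2]]
Q^9 = (Q^4)²·Q = [[55,34],[34,21]]
Q^18 = (Q^9)² = [[9,51],[51,107]]
Q^37 = (Q^18)²·Q = [[105,0],[0,105]]
Q^75 = (Q^37)²·Q = [[148,148],[148,0]]
Q^151 = (Q^75)²·Q = [[3,2],[2,1]]
Q^302 = (Q^151)² = [[13,8],[8,5]]
F_302 mod 149 = Q^302[0][1] = 8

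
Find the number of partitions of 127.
3913864295

p(n) counts ways to write n as a sum of positive integers (order ignored).
Euler's pentagonal recurrence: p(k) = p(k-1) + p(k-2) - p(k-5) - p(k-7) + p(k-12) + p(k-15) - ... (offsets j(3j∓1)/2, signs ++--, p(0)=1, p(<0)=0).
DP table for k = 0..126: p(0)=1, p(1)=1, p(2)=2, p(3)=3, p(4)=5, p(5)=7, p(6)=11, p(7)=15, p(8)=22, p(9)=30, p(10)=42, p(11)=56, p(12)=77, p(13)=101, p(14)=135, p(15)=176, p(16)=231, p(17)=297, p(18)=385, p(19)=490, p(20)=627, p(21)=792, p(22)=1002, p(23)=1255, p(24)=1575, p(25)=1958, p(26)=2436, p(27)=3010, p(28)=3718, p(29)=4565, p(30)=5604, p(31)=6842, p(32)=8349, p(33)=10143, p(34)=12310, p(35)=14883, p(36)=17977, p(37)=21637, p(38)=26015, p(39)=31185, p(40)=37338, p(41)=44583, p(42)=53174, p(43)=63261, p(44)=75175, p(45)=89134, p(46)=105558, p(47)=124754, p(48)=147273, p(49)=173525, p(50)=204226, p(51)=239943, p(52)=281589, p(53)=329931, p(54)=386155, p(55)=451276, p(56)=526823, p(57)=614154, p(58)=715220, p(59)=831820, p(60)=966467, p(61)=1121505, p(62)=1300156, p(63)=1505499, p(64)=1741630, p(65)=2012558, p(66)=2323520, p(67)=2679689, p(68)=3087735, p(69)=3554345, p(70)=4087968, p(71)=4697205, p(72)=5392783, p(73)=6185689, p(74)=7089500, p(75)=8118264, p(76)=9289091, p(77)=10619863, p(78)=12132164, p(79)=13848650, p(80)=15796476, p(81)=18004327, p(82)=20506255, p(83)=23338469, p(84)=26543660, p(85)=30167357, p(86)=34262962, p(87)=38887673, p(88)=44108109, p(89)=49995925, p(90)=56634173, p(91)=64112359, p(92)=72533807, p(93)=82010177, p(94)=92669720, p(95)=104651419, p(96)=118114304, p(97)=133230930, p(98)=150198136, p(99)=169229875, p(100)=190569292, p(101)=214481126, p(102)=241265379, p(103)=271248950, p(104)=304801365, p(105)=342325709, p(106)=384276336, p(107)=431149389, p(108)=483502844, p(109)=541946240, p(110)=607163746, p(111)=679903203, p(112)=761002156, p(113)=851376628, p(114)=952050665, p(115)=1064144451, p(116)=1188908248, p(117)=1327710076, p(118)=1482074143, p(119)=1653668665, p(120)=1844349560, p(121)=2056148051, p(122)=2291320912, p(123)=2552338241, p(124)=2841940500, p(125)=3163127352, p(126)=3519222692.
Final step: p(127) = p(126) + p(125) - p(122) - p(120) + p(115) + p(112) - p(105) - p(101) + p(92) + p(87) - p(76) - p(70) + p(57) + p(50) - p(35) - p(27) + p(10) + p(1)
= 3519222692 + 3163127352 - 2291320912 - 1844349560 + 1064144451 + 761002156 - 342325709 - 214481126 + 72533807 + 38887673 - 9289091 - 4087968 + 614154 + 204226 - 14883 - 3010 + 42 + 1
= 3913864295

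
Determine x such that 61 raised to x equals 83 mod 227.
107

Baby-step giant-step with step n = ⌈√227⌉ = 16.
Baby steps 61^j mod 227 (j:value) for j=0..15: 0:1, 1:61, 2:89, 3:208, 4:203, 5:125, 6:134, 7:2, 8:122, 9:178, 10:189, 11:179, 12:23, 13:41, 14:4, 15:17.
Giant-step multiplier: 61^(-16) ≡ 61^(226-16) = 61^210 ≡ 44 (mod 227).
Giant steps γ_i = 83·44^i mod 227: γ_0=83, γ_1=20, γ_2=199, γ_3=130, γ_4=45, γ_5=164, γ_6=179 (in table at j=11).
x = i·n + j = 6·16 + 11 = 107.
Check: 61^107 ≡ 83 (mod 227).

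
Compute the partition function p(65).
2012558

p(n) counts ways to write n as a sum of positive integers (order ignored).
Euler's pentagonal recurrence: p(k) = p(k-1) + p(k-2) - p(k-5) - p(k-7) + p(k-12) + p(k-15) - ... (offsets j(3j∓1)/2, signs ++--, p(0)=1, p(<0)=0).
DP table for k = 0..64: p(0)=1, p(1)=1, p(2)=2, p(3)=3, p(4)=5, p(5)=7, p(6)=11, p(7)=15, p(8)=22, p(9)=30, p(10)=42, p(11)=56, p(12)=77, p(13)=101, p(14)=135, p(15)=176, p(16)=231, p(17)=297, p(18)=385, p(19)=490, p(20)=627, p(21)=792, p(22)=1002, p(23)=1255, p(24)=1575, p(25)=1958, p(26)=2436, p(27)=3010, p(28)=3718, p(29)=4565, p(30)=5604, p(31)=6842, p(32)=8349, p(33)=10143, p(34)=12310, p(35)=14883, p(36)=17977, p(37)=21637, p(38)=26015, p(39)=31185, p(40)=37338, p(41)=44583, p(42)=53174, p(43)=63261, p(44)=75175, p(45)=89134, p(46)=105558, p(47)=124754, p(48)=147273, p(49)=173525, p(50)=204226, p(51)=239943, p(52)=281589, p(53)=329931, p(54)=386155, p(55)=451276, p(56)=526823, p(57)=614154, p(58)=715220, p(59)=831820, p(60)=966467, p(61)=1121505, p(62)=1300156, p(63)=1505499, p(64)=1741630.
Final step: p(65) = p(64) + p(63) - p(60) - p(58) + p(53) + p(50) - p(43) - p(39) + p(30) + p(25) - p(14) - p(8)
= 1741630 + 1505499 - 966467 - 715220 + 329931 + 204226 - 63261 - 31185 + 5604 + 1958 - 135 - 22
= 2012558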